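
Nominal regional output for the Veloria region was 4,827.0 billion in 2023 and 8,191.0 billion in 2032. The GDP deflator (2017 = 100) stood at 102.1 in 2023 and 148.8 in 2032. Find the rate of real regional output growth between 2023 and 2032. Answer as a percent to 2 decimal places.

Real regional output 2023 = 4827.0 / 1.021 = 4727.72.
Real regional output 2032 = 8191.0 / 1.488 = 5504.70.
Real growth = 5504.70 / 4727.72 − 1 = 0.1643.

16.43%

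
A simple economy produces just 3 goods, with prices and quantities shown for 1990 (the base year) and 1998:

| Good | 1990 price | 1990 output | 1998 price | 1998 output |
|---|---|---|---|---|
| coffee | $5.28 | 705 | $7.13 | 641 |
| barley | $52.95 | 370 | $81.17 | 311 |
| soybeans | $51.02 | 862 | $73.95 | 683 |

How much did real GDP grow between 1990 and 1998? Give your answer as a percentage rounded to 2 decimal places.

-18.72%

Real GDP 1990 = Nominal GDP 1990 = 5.28·705 + 52.95·370 + 51.02·862 = 67293.14.
Real GDP 1998 (at 1990 prices) = 5.28·641 + 52.95·311 + 51.02·683 = 54698.59.
Real growth = 54698.59/67293.14 − 1 = -0.1872.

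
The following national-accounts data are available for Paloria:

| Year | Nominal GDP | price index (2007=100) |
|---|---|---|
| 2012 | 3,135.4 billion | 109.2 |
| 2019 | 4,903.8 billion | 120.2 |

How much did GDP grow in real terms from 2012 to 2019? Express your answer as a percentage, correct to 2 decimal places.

42.09%

Real GDP 2012 = 3135.4 / 1.092 = 2871.25.
Real GDP 2019 = 4903.8 / 1.202 = 4079.70.
Real growth = 4079.70 / 2871.25 − 1 = 0.4209.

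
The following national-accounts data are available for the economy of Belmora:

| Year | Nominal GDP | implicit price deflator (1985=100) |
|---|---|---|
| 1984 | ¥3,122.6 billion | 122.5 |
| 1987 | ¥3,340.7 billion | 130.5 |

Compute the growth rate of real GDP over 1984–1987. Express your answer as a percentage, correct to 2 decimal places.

0.43%

Deflate each year: 1984 → 3122.6/1.225 = 2549.06; 1987 → 3340.7/1.305 = 2559.92.
So real GDP changed by 2559.92/2549.06 − 1 = 0.0043, i.e. 0.43%.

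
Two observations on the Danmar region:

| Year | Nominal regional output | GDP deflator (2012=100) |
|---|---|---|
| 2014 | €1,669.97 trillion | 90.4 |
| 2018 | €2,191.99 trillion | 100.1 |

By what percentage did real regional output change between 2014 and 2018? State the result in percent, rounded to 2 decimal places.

Deflate each year: 2014 → 1669.97/0.904 = 1847.31; 2018 → 2191.99/1.001 = 2189.80.
So real regional output changed by 2189.80/1847.31 − 1 = 0.1854, i.e. 18.54%.

18.54%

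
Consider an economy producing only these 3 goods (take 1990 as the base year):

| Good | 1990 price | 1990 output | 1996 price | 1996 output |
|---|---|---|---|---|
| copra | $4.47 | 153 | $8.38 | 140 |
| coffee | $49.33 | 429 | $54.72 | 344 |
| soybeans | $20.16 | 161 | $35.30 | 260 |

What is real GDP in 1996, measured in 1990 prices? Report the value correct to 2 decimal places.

$22836.92

Real GDP 1996 = Σ (p_1990 × q_1996) = 4.47·140 + 49.33·344 + 20.16·260 = 22836.92.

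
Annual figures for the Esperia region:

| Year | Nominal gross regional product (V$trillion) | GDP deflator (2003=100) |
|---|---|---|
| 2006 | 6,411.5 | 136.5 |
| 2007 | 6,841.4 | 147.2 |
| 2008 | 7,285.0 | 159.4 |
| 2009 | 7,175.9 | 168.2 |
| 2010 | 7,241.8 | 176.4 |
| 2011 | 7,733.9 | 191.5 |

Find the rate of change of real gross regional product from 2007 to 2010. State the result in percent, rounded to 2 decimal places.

Real gross regional product 2007 = 6841.4/1.472 = 4647.69.
Real gross regional product 2010 = 7241.8/1.764 = 4105.33.
Change = 4105.33/4647.69 − 1 = -0.1167.

-11.67%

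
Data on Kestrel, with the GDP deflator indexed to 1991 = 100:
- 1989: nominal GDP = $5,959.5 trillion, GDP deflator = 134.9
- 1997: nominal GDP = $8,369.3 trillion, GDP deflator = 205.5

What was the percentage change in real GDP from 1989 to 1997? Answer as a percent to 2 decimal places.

-7.81%

Real GDP 1989 = 5959.5 / 1.349 = 4417.72.
Real GDP 1997 = 8369.3 / 2.055 = 4072.65.
Real growth = 4072.65 / 4417.72 − 1 = -0.0781.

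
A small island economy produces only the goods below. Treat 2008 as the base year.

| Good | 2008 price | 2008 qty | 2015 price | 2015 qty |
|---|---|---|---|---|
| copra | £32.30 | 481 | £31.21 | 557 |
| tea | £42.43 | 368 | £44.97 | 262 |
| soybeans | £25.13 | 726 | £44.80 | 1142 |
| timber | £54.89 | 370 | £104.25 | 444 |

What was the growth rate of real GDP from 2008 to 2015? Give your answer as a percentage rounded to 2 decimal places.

Real GDP 2008 = Nominal GDP 2008 = 32.30·481 + 42.43·368 + 25.13·726 + 54.89·370 = 69704.22.
Real GDP 2015 (at 2008 prices) = 32.30·557 + 42.43·262 + 25.13·1142 + 54.89·444 = 82177.38.
Real growth = 82177.38/69704.22 − 1 = 0.1789.

17.89%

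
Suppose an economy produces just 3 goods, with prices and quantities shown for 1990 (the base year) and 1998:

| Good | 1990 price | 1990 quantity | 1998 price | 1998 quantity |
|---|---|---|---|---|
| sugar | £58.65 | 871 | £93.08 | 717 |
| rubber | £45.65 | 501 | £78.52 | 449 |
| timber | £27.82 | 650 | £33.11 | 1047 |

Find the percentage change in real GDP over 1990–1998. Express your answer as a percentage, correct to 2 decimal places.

Real GDP 1990 = Nominal GDP 1990 = 58.65·871 + 45.65·501 + 27.82·650 = 92037.80.
Real GDP 1998 (at 1990 prices) = 58.65·717 + 45.65·449 + 27.82·1047 = 91676.44.
Real growth = 91676.44/92037.80 − 1 = -0.0039.

-0.39%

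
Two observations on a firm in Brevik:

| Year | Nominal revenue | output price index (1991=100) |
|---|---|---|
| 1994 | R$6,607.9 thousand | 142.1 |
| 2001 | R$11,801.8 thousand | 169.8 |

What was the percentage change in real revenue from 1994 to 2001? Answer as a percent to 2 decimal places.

Deflate each year: 1994 → 6607.9/1.421 = 4650.18; 2001 → 11801.8/1.698 = 6950.41.
So real revenue changed by 6950.41/4650.18 − 1 = 0.4947, i.e. 49.47%.

49.47%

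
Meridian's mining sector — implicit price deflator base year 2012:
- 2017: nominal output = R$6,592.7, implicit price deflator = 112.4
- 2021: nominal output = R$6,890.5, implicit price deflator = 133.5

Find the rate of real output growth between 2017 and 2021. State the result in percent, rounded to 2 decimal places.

Real output 2017 = 6592.7 / 1.124 = 5865.39.
Real output 2021 = 6890.5 / 1.335 = 5161.42.
Real growth = 5161.42 / 5865.39 − 1 = -0.1200.

-12.00%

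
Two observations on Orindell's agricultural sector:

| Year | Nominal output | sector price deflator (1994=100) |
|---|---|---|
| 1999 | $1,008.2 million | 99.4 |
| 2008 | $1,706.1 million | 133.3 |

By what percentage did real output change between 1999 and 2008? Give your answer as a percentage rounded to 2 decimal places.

Deflate each year: 1999 → 1008.2/0.994 = 1014.29; 2008 → 1706.1/1.333 = 1279.89.
So real output changed by 1279.89/1014.29 − 1 = 0.2619, i.e. 26.19%.

26.19%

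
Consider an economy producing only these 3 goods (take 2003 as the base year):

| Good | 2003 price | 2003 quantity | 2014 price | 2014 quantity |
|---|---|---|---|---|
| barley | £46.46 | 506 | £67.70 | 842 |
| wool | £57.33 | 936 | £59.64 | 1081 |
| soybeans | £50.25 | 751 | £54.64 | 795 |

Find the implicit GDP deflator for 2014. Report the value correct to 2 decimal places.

116.92

Nominal GDP 2014 = 67.70·842 + 59.64·1081 + 54.64·795 = 164913.04.
Real GDP 2014 (at 2003 prices) = 46.46·842 + 57.33·1081 + 50.25·795 = 141041.80.
Deflator = Nominal/Real × 100 = 164913.04/141041.80 × 100 = 116.925.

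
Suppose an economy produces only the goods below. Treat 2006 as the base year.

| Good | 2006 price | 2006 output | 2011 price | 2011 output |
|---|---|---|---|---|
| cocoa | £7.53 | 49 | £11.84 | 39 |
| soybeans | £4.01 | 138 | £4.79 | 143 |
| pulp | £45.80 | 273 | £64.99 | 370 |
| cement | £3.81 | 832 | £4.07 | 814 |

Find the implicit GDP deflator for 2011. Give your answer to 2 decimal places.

Nominal GDP 2011 = 11.84·39 + 4.79·143 + 64.99·370 + 4.07·814 = 28506.01.
Real GDP 2011 (at 2006 prices) = 7.53·39 + 4.01·143 + 45.80·370 + 3.81·814 = 20914.44.
Deflator = Nominal/Real × 100 = 28506.01/20914.44 × 100 = 136.298.

136.30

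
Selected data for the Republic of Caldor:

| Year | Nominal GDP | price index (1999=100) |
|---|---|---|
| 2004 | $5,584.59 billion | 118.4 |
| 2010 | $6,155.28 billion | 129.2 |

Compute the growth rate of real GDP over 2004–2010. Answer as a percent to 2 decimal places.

1.01%

Deflate each year: 2004 → 5584.59/1.184 = 4716.71; 2010 → 6155.28/1.292 = 4764.15.
So real GDP changed by 4764.15/4716.71 − 1 = 0.0101, i.e. 1.01%.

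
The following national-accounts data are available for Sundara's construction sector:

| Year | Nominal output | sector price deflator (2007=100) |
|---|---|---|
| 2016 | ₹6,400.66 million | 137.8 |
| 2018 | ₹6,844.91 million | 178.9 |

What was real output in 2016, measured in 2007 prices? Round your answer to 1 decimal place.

Real output = Nominal / (sector price deflator/100) = 6400.66 / 1.378 = 4644.89.

₹4,644.9 million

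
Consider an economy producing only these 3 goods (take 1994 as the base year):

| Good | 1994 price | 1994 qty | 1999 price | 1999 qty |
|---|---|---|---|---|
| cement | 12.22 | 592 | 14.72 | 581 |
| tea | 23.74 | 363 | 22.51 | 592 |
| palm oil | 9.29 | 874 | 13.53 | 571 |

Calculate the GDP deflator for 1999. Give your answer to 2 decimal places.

111.89

Nominal GDP 1999 = 14.72·581 + 22.51·592 + 13.53·571 = 29603.87.
Real GDP 1999 (at 1994 prices) = 12.22·581 + 23.74·592 + 9.29·571 = 26458.49.
Deflator = Nominal/Real × 100 = 29603.87/26458.49 × 100 = 111.888.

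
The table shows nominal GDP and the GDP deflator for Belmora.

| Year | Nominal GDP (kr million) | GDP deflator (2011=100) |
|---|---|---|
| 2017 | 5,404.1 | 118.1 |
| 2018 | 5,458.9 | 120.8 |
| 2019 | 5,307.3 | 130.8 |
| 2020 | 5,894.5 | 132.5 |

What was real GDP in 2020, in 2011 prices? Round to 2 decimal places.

Real GDP 2020 = 5894.5 / 1.325 = 4448.68.

kr 4,448.68 million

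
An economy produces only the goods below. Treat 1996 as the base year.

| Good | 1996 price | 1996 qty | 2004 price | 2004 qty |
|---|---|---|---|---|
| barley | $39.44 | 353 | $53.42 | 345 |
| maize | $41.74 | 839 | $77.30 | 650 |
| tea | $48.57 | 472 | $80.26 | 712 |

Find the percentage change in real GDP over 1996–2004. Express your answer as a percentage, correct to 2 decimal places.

4.80%

Real GDP 1996 = Nominal GDP 1996 = 39.44·353 + 41.74·839 + 48.57·472 = 71867.22.
Real GDP 2004 (at 1996 prices) = 39.44·345 + 41.74·650 + 48.57·712 = 75319.64.
Real growth = 75319.64/71867.22 − 1 = 0.0480.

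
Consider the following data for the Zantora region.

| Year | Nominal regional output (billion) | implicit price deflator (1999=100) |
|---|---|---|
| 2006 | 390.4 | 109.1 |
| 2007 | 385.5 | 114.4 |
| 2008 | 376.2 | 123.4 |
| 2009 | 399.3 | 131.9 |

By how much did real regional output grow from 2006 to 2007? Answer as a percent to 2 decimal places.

-5.83%

Real regional output 2006 = 390.4/1.091 = 357.84.
Real regional output 2007 = 385.5/1.144 = 336.98.
Change = 336.98/357.84 − 1 = -0.0583.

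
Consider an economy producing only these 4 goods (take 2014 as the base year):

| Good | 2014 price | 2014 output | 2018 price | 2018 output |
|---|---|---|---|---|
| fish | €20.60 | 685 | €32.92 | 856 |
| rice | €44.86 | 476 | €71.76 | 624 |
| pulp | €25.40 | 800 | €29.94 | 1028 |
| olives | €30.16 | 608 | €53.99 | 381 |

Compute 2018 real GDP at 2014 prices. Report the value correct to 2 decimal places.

Real GDP 2018 = Σ (p_2014 × q_2018) = 20.60·856 + 44.86·624 + 25.40·1028 + 30.16·381 = 83228.40.

€83228.40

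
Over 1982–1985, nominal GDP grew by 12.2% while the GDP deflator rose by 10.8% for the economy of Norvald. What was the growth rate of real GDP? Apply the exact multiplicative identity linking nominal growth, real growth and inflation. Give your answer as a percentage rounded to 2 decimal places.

1.26%

(1 + g_nom) = (1 + g_real)(1 + π), so g_real = 1.1220 / 1.1080 − 1 = 0.01264.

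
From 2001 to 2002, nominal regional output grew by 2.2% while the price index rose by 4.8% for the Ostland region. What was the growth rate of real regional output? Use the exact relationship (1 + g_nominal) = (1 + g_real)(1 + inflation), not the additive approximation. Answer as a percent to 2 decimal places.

-2.48%

(1 + g_nom) = (1 + g_real)(1 + π), so g_real = 1.0220 / 1.0480 − 1 = -0.02481.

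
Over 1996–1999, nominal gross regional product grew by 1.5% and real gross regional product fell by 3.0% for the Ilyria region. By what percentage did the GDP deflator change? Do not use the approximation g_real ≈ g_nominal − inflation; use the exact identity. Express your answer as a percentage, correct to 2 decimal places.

(1 + g_nom) = (1 + g_real)(1 + π), so π = 1.0150 / 0.9700 − 1 = 0.04639.

4.64%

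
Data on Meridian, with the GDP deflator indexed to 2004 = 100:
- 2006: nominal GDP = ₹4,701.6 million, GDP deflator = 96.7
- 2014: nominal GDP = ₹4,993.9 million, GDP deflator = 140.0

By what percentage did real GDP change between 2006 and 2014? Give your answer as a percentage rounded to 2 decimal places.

Real GDP 2006 = 4701.6 / 0.967 = 4862.05.
Real GDP 2014 = 4993.9 / 1.400 = 3567.07.
Real growth = 3567.07 / 4862.05 − 1 = -0.2663.

-26.63%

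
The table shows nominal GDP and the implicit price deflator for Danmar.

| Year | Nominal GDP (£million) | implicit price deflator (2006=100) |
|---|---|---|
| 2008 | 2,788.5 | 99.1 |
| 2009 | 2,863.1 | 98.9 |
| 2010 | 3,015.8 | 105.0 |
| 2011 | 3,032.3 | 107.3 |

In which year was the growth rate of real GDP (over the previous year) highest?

2009: real = 2863.1/0.989 = 2894.94; growth vs 2008 (2813.82) = 2.88%.
2010: real = 3015.8/1.050 = 2872.19; growth vs 2009 (2894.94) = -0.79%.
2011: real = 3032.3/1.073 = 2826.00; growth vs 2010 (2872.19) = -1.61%.

2009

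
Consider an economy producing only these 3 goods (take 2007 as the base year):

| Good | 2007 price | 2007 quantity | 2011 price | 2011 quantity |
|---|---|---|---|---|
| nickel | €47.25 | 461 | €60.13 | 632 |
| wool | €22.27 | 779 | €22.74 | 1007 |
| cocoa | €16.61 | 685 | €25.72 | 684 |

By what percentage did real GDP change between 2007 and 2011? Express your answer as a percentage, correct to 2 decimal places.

Real GDP 2007 = Nominal GDP 2007 = 47.25·461 + 22.27·779 + 16.61·685 = 50508.43.
Real GDP 2011 (at 2007 prices) = 47.25·632 + 22.27·1007 + 16.61·684 = 63649.13.
Real growth = 63649.13/50508.43 − 1 = 0.2602.

26.02%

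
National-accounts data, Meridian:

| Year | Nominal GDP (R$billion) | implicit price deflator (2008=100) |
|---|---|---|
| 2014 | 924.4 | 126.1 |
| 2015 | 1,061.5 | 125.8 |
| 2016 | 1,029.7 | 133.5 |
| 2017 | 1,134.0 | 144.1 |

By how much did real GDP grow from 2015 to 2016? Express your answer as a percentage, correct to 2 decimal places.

-8.59%

Real GDP 2015 = 1061.5/1.258 = 843.80.
Real GDP 2016 = 1029.7/1.335 = 771.31.
Change = 771.31/843.80 − 1 = -0.0859.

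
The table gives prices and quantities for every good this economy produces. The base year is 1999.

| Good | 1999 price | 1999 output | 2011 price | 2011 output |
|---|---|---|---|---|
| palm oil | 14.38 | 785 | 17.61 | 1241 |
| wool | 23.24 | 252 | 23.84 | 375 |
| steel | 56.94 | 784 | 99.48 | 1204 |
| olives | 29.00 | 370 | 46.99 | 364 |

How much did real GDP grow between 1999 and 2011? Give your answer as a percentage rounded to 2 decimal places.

Real GDP 1999 = Nominal GDP 1999 = 14.38·785 + 23.24·252 + 56.94·784 + 29.00·370 = 72515.74.
Real GDP 2011 (at 1999 prices) = 14.38·1241 + 23.24·375 + 56.94·1204 + 29.00·364 = 105672.34.
Real growth = 105672.34/72515.74 − 1 = 0.4572.

45.72%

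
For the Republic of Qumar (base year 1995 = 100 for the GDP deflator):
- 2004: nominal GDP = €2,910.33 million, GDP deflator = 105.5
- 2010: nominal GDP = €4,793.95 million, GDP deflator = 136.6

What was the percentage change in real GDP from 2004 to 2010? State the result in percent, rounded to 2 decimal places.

27.22%

Deflate each year: 2004 → 2910.33/1.055 = 2758.61; 2010 → 4793.95/1.366 = 3509.48.
So real GDP changed by 3509.48/2758.61 − 1 = 0.2722, i.e. 27.22%.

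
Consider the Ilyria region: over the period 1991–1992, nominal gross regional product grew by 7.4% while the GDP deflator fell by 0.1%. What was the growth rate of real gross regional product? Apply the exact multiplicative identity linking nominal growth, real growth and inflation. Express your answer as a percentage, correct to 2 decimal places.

7.51%

(1 + g_nom) = (1 + g_real)(1 + π), so g_real = 1.0740 / 0.9990 − 1 = 0.07508.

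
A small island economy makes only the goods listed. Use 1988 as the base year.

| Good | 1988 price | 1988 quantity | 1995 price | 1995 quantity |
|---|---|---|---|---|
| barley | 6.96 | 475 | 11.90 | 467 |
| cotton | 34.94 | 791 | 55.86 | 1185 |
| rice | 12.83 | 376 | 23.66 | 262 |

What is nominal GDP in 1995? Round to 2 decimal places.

Nominal GDP 1995 = Σ (p_1995 × q_1995) = 11.90·467 + 55.86·1185 + 23.66·262 = 77950.32.

77950.32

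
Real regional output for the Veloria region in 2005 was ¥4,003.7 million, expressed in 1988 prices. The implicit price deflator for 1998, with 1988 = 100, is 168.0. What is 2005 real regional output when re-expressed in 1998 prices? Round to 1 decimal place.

Real regional output in 1998 prices = Real regional output in 1988 prices × (P_1998/P_1988) = 4003.7 × 1.680 = 6726.22.

¥6,726.2 million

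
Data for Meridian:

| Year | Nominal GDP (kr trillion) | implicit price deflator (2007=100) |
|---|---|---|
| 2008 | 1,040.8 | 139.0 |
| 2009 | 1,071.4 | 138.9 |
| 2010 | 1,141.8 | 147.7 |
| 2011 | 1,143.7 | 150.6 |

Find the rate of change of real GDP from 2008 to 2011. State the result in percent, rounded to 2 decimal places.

Real GDP 2008 = 1040.8/1.390 = 748.78.
Real GDP 2011 = 1143.7/1.506 = 759.43.
Change = 759.43/748.78 − 1 = 0.0142.

1.42%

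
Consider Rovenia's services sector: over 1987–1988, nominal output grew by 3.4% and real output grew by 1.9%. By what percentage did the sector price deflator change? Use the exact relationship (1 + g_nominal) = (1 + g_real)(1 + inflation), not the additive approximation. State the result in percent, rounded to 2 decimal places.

1.47%

(1 + g_nom) = (1 + g_real)(1 + π), so π = 1.0340 / 1.0190 − 1 = 0.01472.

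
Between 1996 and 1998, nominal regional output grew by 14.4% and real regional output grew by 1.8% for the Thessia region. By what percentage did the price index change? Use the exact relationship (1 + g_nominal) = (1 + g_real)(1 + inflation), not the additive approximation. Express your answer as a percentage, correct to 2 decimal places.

(1 + g_nom) = (1 + g_real)(1 + π), so π = 1.1440 / 1.0180 − 1 = 0.12377.

12.38%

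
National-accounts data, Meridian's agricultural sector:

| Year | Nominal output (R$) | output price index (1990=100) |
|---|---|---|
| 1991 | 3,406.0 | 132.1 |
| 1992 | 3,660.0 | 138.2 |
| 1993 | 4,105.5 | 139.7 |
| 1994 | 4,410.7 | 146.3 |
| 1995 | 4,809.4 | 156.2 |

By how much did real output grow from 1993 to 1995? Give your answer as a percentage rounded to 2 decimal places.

Real output 1993 = 4105.5/1.397 = 2938.80.
Real output 1995 = 4809.4/1.562 = 3079.00.
Change = 3079.00/2938.80 − 1 = 0.0477.

4.77%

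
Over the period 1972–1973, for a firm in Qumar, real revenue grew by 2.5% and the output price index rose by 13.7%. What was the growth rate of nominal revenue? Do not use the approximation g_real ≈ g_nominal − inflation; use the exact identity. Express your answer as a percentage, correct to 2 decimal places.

16.54%

(1 + g_nom) = (1 + g_real)(1 + π) = 1.0250 × 1.1370 = 1.16543.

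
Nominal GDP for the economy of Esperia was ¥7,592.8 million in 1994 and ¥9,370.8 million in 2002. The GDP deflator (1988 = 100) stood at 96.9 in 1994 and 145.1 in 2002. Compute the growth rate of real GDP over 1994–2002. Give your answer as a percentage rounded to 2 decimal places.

Deflate each year: 1994 → 7592.8/0.969 = 7835.71; 2002 → 9370.8/1.451 = 6458.17.
So real GDP changed by 6458.17/7835.71 − 1 = -0.1758, i.e. -17.58%.

-17.58%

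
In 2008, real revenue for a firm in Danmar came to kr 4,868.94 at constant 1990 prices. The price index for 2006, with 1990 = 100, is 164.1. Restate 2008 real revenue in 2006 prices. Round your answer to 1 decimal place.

Real revenue in 2006 prices = Real revenue in 1990 prices × (P_2006/P_1990) = 4868.94 × 1.641 = 7989.93.

kr 7,989.9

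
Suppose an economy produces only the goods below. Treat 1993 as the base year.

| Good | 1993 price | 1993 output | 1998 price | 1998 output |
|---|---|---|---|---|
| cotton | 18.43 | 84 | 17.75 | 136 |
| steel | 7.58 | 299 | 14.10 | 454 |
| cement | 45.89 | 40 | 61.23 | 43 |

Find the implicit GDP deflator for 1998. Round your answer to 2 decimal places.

144.53

Nominal GDP 1998 = 17.75·136 + 14.10·454 + 61.23·43 = 11448.29.
Real GDP 1998 (at 1993 prices) = 18.43·136 + 7.58·454 + 45.89·43 = 7921.07.
Deflator = Nominal/Real × 100 = 11448.29/7921.07 × 100 = 144.530.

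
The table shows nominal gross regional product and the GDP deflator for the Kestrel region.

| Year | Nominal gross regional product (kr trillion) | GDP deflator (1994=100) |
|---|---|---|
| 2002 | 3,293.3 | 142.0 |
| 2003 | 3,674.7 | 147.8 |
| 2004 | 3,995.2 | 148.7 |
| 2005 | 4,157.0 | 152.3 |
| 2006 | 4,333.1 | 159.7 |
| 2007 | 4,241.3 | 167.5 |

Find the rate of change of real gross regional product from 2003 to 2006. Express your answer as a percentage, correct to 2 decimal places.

9.13%

Real gross regional product 2003 = 3674.7/1.478 = 2486.27.
Real gross regional product 2006 = 4333.1/1.597 = 2713.27.
Change = 2713.27/2486.27 − 1 = 0.0913.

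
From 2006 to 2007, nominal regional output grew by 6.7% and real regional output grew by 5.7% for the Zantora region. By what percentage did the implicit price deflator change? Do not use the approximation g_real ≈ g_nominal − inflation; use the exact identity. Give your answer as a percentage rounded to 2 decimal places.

0.95%

(1 + g_nom) = (1 + g_real)(1 + π), so π = 1.0670 / 1.0570 − 1 = 0.00946.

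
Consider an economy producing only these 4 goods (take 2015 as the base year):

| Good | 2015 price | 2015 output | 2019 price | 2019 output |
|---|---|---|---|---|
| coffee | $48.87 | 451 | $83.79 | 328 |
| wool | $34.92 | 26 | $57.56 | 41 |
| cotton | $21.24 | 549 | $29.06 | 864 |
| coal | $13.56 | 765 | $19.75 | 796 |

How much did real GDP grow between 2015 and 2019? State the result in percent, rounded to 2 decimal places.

Real GDP 2015 = Nominal GDP 2015 = 48.87·451 + 34.92·26 + 21.24·549 + 13.56·765 = 44982.45.
Real GDP 2019 (at 2015 prices) = 48.87·328 + 34.92·41 + 21.24·864 + 13.56·796 = 46606.20.
Real growth = 46606.20/44982.45 − 1 = 0.0361.

3.61%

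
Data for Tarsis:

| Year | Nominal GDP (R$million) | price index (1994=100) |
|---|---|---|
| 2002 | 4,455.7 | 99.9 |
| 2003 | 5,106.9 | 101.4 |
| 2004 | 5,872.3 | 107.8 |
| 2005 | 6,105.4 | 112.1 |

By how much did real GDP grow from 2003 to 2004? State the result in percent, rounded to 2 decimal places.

8.16%

Real GDP 2003 = 5106.9/1.014 = 5036.39.
Real GDP 2004 = 5872.3/1.078 = 5447.40.
Change = 5447.40/5036.39 − 1 = 0.0816.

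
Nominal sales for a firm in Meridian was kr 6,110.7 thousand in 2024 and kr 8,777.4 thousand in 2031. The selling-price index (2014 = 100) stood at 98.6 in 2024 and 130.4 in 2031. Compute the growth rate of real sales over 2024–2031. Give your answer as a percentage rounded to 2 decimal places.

8.61%

Deflate each year: 2024 → 6110.7/0.986 = 6197.46; 2031 → 8777.4/1.304 = 6731.13.
So real sales changed by 6731.13/6197.46 − 1 = 0.0861, i.e. 8.61%.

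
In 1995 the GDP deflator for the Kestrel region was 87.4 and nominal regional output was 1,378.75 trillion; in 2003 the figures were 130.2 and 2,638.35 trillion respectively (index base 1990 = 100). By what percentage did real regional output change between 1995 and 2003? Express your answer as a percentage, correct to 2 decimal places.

Deflate each year: 1995 → 1378.75/0.874 = 1577.52; 2003 → 2638.35/1.302 = 2026.38.
So real regional output changed by 2026.38/1577.52 − 1 = 0.2845, i.e. 28.45%.

28.45%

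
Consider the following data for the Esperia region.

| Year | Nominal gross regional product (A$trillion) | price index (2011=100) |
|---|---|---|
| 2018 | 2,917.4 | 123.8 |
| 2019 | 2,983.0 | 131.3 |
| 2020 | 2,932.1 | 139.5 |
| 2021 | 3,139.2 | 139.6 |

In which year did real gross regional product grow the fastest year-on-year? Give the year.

2021

2019: real = 2983.0/1.313 = 2271.90; growth vs 2018 (2356.54) = -3.59%.
2020: real = 2932.1/1.395 = 2101.86; growth vs 2019 (2271.90) = -7.48%.
2021: real = 3139.2/1.396 = 2248.71; growth vs 2020 (2101.86) = 6.99%.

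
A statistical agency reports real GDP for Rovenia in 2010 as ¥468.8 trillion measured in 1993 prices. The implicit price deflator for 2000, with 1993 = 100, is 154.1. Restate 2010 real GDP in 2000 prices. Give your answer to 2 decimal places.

Real GDP in 2000 prices = Real GDP in 1993 prices × (P_2000/P_1993) = 468.8 × 1.541 = 722.42.

¥722.42 trillion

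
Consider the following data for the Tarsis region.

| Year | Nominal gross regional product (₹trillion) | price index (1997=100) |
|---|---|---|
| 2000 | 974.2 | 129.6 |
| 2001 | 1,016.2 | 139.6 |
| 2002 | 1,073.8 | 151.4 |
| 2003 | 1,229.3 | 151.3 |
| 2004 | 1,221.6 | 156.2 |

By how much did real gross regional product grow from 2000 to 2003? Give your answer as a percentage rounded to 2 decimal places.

8.09%

Real gross regional product 2000 = 974.2/1.296 = 751.70.
Real gross regional product 2003 = 1229.3/1.513 = 812.49.
Change = 812.49/751.70 − 1 = 0.0809.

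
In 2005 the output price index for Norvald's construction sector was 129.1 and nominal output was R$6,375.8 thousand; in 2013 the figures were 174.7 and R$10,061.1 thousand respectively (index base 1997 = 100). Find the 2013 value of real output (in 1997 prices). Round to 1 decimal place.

R$5,759.1 thousand

Real output = Nominal / (output price index/100) = 10061.1 / 1.747 = 5759.07.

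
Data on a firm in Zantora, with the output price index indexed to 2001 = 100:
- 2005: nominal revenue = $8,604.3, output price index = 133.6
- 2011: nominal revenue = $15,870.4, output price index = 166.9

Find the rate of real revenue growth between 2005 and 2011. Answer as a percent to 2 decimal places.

Real revenue 2005 = 8604.3 / 1.336 = 6440.34.
Real revenue 2011 = 15870.4 / 1.669 = 9508.93.
Real growth = 9508.93 / 6440.34 − 1 = 0.4765.

47.65%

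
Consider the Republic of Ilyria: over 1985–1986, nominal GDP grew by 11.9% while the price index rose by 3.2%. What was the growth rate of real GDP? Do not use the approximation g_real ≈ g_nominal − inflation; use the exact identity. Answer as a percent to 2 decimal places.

8.43%

(1 + g_nom) = (1 + g_real)(1 + π), so g_real = 1.1190 / 1.0320 − 1 = 0.08430.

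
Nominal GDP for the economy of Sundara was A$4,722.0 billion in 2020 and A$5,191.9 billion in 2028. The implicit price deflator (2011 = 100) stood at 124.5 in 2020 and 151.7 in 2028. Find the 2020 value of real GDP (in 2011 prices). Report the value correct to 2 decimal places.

A$3,792.77 billion

Real GDP = Nominal / (implicit price deflator/100) = 4722.0 / 1.245 = 3792.77.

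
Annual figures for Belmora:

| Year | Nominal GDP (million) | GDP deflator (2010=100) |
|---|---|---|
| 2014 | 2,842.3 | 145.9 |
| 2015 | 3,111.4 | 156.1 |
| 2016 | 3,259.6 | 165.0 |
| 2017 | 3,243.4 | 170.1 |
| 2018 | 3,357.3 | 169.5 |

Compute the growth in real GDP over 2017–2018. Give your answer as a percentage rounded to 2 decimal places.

Real GDP 2017 = 3243.4/1.701 = 1906.76.
Real GDP 2018 = 3357.3/1.695 = 1980.71.
Change = 1980.71/1906.76 − 1 = 0.0388.

3.88%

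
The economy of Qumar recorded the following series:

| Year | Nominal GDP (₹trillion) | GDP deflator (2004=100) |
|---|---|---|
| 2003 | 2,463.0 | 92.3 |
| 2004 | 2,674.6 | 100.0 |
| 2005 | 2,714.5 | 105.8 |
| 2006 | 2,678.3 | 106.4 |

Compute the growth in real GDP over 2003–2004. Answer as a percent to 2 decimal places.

Real GDP 2003 = 2463.0/0.923 = 2668.47.
Real GDP 2004 = 2674.6/1.000 = 2674.60.
Change = 2674.60/2668.47 − 1 = 0.0023.

0.23%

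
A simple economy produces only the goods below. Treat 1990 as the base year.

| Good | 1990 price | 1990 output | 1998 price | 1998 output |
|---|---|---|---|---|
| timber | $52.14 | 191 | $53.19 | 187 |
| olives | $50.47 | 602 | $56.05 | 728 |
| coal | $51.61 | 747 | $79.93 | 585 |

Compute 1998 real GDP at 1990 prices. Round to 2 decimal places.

$76684.19

Real GDP 1998 = Σ (p_1990 × q_1998) = 52.14·187 + 50.47·728 + 51.61·585 = 76684.19.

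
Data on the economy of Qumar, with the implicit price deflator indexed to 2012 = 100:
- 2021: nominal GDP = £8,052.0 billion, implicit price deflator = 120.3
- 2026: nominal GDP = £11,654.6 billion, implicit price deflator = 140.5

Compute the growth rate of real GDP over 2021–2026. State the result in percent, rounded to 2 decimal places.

Deflate each year: 2021 → 8052.0/1.203 = 6693.27; 2026 → 11654.6/1.405 = 8295.09.
So real GDP changed by 8295.09/6693.27 − 1 = 0.2393, i.e. 23.93%.

23.93%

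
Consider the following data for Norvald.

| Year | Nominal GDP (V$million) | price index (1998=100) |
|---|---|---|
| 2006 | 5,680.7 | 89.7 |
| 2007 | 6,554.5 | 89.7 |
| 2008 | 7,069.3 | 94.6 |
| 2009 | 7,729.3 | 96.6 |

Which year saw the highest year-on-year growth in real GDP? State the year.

2007

2007: real = 6554.5/0.897 = 7307.13; growth vs 2006 (6333.00) = 15.38%.
2008: real = 7069.3/0.946 = 7472.83; growth vs 2007 (7307.13) = 2.27%.
2009: real = 7729.3/0.966 = 8001.35; growth vs 2008 (7472.83) = 7.07%.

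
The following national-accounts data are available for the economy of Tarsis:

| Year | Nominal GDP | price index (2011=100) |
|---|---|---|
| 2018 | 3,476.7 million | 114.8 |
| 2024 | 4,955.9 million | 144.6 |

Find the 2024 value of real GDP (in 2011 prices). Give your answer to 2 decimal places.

Real GDP = Nominal / (price index/100) = 4955.9 / 1.446 = 3427.32.

3,427.32 million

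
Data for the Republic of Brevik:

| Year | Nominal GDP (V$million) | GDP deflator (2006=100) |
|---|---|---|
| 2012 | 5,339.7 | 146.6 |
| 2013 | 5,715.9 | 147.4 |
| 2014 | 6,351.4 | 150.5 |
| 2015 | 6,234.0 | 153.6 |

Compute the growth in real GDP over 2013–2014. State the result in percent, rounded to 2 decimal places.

8.83%

Real GDP 2013 = 5715.9/1.474 = 3877.82.
Real GDP 2014 = 6351.4/1.505 = 4220.20.
Change = 4220.20/3877.82 − 1 = 0.0883.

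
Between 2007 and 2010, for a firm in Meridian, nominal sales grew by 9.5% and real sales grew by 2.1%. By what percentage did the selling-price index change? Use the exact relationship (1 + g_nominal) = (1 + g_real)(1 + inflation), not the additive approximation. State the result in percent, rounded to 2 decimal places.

(1 + g_nom) = (1 + g_real)(1 + π), so π = 1.0950 / 1.0210 − 1 = 0.07248.

7.25%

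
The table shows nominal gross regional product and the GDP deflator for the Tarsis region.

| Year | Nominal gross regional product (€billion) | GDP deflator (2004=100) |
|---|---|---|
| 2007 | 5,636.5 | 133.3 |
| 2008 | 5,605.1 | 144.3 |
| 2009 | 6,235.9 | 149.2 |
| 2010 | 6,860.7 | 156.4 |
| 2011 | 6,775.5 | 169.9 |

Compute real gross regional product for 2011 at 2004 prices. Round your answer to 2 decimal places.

€3,987.93 billion

Real gross regional product 2011 = 6775.5 / 1.699 = 3987.93.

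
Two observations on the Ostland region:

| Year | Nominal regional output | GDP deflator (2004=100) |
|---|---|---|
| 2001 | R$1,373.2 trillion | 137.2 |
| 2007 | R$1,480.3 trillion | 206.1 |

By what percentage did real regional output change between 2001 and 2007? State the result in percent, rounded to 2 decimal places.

Deflate each year: 2001 → 1373.2/1.372 = 1000.87; 2007 → 1480.3/2.061 = 718.24.
So real regional output changed by 718.24/1000.87 − 1 = -0.2824, i.e. -28.24%.

-28.24%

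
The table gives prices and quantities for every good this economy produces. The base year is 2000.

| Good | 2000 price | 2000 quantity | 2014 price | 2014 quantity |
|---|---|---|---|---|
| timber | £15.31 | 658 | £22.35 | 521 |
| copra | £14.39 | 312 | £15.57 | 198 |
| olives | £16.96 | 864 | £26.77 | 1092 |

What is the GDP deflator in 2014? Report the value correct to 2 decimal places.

Nominal GDP 2014 = 22.35·521 + 15.57·198 + 26.77·1092 = 43960.05.
Real GDP 2014 (at 2000 prices) = 15.31·521 + 14.39·198 + 16.96·1092 = 29346.05.
Deflator = Nominal/Real × 100 = 43960.05/29346.05 × 100 = 149.799.

149.80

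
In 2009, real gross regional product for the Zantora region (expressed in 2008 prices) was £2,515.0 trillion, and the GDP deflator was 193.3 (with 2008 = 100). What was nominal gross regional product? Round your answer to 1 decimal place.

Nominal gross regional product = Real × (GDP deflator/100) = 2515.0 × 1.933 = 4861.50.

£4,861.5 trillion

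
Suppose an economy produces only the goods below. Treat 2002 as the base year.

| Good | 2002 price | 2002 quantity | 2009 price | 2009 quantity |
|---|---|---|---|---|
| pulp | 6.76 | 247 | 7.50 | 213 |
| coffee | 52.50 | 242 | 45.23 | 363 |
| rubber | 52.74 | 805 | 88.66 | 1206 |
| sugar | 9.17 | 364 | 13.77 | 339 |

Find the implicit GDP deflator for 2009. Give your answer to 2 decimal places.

148.62

Nominal GDP 2009 = 7.50·213 + 45.23·363 + 88.66·1206 + 13.77·339 = 129607.98.
Real GDP 2009 (at 2002 prices) = 6.76·213 + 52.50·363 + 52.74·1206 + 9.17·339 = 87210.45.
Deflator = Nominal/Real × 100 = 129607.98/87210.45 × 100 = 148.615.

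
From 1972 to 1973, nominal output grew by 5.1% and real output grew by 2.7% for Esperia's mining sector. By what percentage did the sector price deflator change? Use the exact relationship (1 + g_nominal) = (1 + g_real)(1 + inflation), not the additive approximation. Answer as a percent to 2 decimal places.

2.34%

(1 + g_nom) = (1 + g_real)(1 + π), so π = 1.0510 / 1.0270 − 1 = 0.02337.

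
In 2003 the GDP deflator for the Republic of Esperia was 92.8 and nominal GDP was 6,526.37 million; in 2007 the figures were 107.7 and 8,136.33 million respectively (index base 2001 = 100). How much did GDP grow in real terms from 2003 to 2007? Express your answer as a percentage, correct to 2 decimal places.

Real GDP 2003 = 6526.37 / 0.928 = 7032.73.
Real GDP 2007 = 8136.33 / 1.077 = 7554.62.
Real growth = 7554.62 / 7032.73 − 1 = 0.0742.

7.42%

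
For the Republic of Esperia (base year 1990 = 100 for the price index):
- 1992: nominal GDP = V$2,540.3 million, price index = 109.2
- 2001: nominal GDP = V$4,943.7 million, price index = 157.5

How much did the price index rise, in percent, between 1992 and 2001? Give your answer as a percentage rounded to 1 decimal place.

44.2%

Price-level change = 157.5 / 109.2 − 1 = 0.4423.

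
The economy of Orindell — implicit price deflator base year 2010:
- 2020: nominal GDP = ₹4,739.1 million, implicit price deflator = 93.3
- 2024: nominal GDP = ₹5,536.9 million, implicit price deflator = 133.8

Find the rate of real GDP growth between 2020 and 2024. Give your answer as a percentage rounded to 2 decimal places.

-18.53%

Deflate each year: 2020 → 4739.1/0.933 = 5079.42; 2024 → 5536.9/1.338 = 4138.19.
So real GDP changed by 4138.19/5079.42 − 1 = -0.1853, i.e. -18.53%.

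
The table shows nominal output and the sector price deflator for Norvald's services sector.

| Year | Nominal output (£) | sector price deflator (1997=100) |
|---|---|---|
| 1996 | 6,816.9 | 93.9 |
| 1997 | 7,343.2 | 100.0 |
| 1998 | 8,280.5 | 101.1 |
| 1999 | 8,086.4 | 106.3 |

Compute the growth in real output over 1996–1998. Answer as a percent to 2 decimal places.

Real output 1996 = 6816.9/0.939 = 7259.74.
Real output 1998 = 8280.5/1.011 = 8190.41.
Change = 8190.41/7259.74 − 1 = 0.1282.

12.82%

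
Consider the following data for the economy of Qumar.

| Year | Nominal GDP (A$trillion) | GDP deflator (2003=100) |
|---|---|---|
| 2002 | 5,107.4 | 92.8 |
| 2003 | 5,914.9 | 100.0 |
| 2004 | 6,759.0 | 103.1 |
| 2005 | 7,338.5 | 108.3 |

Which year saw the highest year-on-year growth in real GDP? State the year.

2003: real = 5914.9/1.000 = 5914.90; growth vs 2002 (5503.66) = 7.47%.
2004: real = 6759.0/1.031 = 6555.77; growth vs 2003 (5914.90) = 10.83%.
2005: real = 7338.5/1.083 = 6776.08; growth vs 2004 (6555.77) = 3.36%.

2004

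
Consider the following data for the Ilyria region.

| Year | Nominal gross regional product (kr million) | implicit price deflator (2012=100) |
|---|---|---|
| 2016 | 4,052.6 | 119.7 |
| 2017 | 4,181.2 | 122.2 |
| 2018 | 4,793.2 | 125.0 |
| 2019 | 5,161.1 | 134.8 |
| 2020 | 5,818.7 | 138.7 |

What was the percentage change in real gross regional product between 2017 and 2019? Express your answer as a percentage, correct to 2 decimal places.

11.90%

Real gross regional product 2017 = 4181.2/1.222 = 3421.60.
Real gross regional product 2019 = 5161.1/1.348 = 3828.71.
Change = 3828.71/3421.60 − 1 = 0.1190.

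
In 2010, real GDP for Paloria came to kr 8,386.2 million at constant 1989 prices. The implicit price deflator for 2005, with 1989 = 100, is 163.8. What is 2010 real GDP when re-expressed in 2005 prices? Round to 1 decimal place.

Real GDP in 2005 prices = Real GDP in 1989 prices × (P_2005/P_1989) = 8386.2 × 1.638 = 13736.60.

kr 13,736.6 million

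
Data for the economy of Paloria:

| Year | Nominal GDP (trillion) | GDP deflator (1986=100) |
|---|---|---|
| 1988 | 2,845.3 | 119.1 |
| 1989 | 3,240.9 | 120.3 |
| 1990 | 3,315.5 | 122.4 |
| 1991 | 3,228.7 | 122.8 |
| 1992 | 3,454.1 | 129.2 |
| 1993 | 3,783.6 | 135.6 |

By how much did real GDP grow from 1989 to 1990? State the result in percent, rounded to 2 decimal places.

Real GDP 1989 = 3240.9/1.203 = 2694.01.
Real GDP 1990 = 3315.5/1.224 = 2708.74.
Change = 2708.74/2694.01 − 1 = 0.0055.

0.55%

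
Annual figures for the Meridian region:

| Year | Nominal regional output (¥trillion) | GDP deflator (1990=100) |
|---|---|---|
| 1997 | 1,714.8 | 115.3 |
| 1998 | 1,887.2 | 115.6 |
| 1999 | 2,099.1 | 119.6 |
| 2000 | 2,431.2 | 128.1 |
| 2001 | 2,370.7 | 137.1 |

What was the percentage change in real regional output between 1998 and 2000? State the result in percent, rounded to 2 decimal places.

Real regional output 1998 = 1887.2/1.156 = 1632.53.
Real regional output 2000 = 2431.2/1.281 = 1897.89.
Change = 1897.89/1632.53 − 1 = 0.1625.

16.25%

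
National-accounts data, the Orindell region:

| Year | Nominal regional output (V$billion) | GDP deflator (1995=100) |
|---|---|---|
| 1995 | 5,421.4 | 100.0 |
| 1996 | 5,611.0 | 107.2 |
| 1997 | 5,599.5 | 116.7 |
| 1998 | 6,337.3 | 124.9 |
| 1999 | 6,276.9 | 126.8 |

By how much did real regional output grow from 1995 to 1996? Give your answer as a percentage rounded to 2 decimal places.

-3.45%

Real regional output 1995 = 5421.4/1.000 = 5421.40.
Real regional output 1996 = 5611.0/1.072 = 5234.14.
Change = 5234.14/5421.40 − 1 = -0.0345.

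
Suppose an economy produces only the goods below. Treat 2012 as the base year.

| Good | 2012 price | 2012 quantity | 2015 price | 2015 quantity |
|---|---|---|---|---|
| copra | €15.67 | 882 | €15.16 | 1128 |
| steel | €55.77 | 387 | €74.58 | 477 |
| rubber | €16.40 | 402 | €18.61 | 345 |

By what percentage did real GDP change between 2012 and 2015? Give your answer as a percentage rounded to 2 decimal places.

18.90%

Real GDP 2012 = Nominal GDP 2012 = 15.67·882 + 55.77·387 + 16.40·402 = 41996.73.
Real GDP 2015 (at 2012 prices) = 15.67·1128 + 55.77·477 + 16.40·345 = 49936.05.
Real growth = 49936.05/41996.73 − 1 = 0.1890.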